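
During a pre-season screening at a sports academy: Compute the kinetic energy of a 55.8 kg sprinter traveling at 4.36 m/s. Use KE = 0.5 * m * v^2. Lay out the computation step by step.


Velocity squared = 19.0096
KE = 0.5 * 55.8 * 19.0096 = 530.37 J

530.37 J


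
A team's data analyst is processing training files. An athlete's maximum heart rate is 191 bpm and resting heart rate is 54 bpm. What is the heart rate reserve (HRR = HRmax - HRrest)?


HRR = HRmax - HRrest
= 191 - 54
= 137 bpm

137 bpm


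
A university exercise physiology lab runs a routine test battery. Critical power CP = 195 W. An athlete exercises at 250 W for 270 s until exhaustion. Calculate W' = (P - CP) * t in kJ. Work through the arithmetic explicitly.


P - CP = 250 - 195 = 55 W
W' = 55 * 270 = 14850 J
= 14850 / 1000 = 14.85 kJ

14.85 kJ


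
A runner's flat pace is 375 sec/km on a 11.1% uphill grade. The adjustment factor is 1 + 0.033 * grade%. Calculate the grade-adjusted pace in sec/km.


Factor = 1 + 0.033 * 11.1 = 1.3663
Adjusted pace = 375 * 1.3663
= 512.36 sec/km

512.36 s/km


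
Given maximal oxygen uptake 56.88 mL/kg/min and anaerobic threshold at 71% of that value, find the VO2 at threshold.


Percentage as decimal = 0.71
VO2 at AT = 56.88 * 0.71 = 40.38 mL/kg/min

40.38 mL/kg/min


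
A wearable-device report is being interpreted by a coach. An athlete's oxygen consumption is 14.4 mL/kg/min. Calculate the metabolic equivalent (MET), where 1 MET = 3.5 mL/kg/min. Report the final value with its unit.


MET = VO2 / 3.5
= 14.4 / 3.5
= 4.11 METs

4.11 METs


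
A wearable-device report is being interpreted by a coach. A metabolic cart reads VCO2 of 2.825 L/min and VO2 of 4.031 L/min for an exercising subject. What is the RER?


RER = VCO2 / VO2 = 2.825 / 4.031 = 0.7008

0.7008


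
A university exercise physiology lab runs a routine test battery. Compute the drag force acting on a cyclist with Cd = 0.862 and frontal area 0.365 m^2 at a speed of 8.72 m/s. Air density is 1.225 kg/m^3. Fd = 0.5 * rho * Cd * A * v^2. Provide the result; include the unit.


Step 1: v^2 = 76.0384
Step 2: Fd = 0.5 * 1.225 * 0.862 * 0.365 * 76.0384
= 14.653 N

14.653 N


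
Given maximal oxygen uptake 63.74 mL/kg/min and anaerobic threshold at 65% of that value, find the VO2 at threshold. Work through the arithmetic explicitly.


Percentage as decimal = 0.65
VO2 at AT = 63.74 * 0.65 = 41.43 mL/kg/min

41.43 mL/kg/min


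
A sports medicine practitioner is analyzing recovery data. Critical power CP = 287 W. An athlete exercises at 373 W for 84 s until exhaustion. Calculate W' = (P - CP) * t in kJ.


P - CP = 373 - 287 = 86 W
W' = 86 * 84 = 7224 J
= 7224 / 1000 = 7.224 kJ

7.224 kJ


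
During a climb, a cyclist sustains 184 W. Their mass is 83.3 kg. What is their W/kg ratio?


Power-to-weight = 184 W / 83.3 kg
= 2.209 W/kg

2.209 W/kg


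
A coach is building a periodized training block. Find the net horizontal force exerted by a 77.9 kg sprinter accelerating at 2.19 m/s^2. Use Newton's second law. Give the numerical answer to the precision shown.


Newton's second law: F = m * a
F = 77.9 * 2.19 = 170.6 N

170.6 N


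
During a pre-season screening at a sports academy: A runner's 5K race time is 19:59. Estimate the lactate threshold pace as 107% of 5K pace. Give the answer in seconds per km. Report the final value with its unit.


Total race time = 19*60 + 59 = 1199 seconds
5K pace = 1199 / 5 = 239.8 sec/km
LT pace = 239.8 * 1.07 = 256.59 sec/km

256.59 s/km


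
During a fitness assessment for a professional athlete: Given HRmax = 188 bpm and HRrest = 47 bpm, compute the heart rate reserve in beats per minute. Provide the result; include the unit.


Heart rate reserve = maximum HR minus resting HR
HRR = 188 - 47 = 141 bpm

141 bpm


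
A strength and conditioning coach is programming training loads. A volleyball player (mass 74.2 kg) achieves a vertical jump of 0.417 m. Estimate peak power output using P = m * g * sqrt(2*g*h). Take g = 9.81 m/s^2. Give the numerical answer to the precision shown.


2 * g * h = 2 * 9.81 * 0.417 = 8.18154
sqrt(8.18154) = 2.860339 m/s
P = 74.2 * 9.81 * 2.860339 = 2082.05 W

2082.05 W


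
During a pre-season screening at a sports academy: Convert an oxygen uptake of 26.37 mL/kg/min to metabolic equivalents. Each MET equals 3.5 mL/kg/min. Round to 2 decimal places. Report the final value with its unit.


One MET = 3.5 mL/kg/min
Number of METs = 26.37 / 3.5
= 7.53 METs

7.53 METs


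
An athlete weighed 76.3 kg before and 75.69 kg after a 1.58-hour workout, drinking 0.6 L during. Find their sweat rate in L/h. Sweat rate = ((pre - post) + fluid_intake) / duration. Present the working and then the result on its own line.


Body mass change = 0.61 kg
Total sweat loss = 0.61 + 0.6 = 1.21 L
Rate = 1.21 / 1.58 = 0.766 L/h

0.766 L/h


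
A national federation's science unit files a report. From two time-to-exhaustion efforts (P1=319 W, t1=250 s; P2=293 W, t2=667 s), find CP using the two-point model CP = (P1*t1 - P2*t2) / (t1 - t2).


Work in trial 1 = 79750 J
Work in trial 2 = 195431 J
Delta work = -115681 J
Delta time = -417 s
CP = -115681 / -417 = 277.41 W

277.41 W


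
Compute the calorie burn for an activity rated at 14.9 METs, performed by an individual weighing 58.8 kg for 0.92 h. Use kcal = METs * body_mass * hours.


Product of METs and mass = 14.9 * 58.8 = 876.12
Total kcal = 876.12 * 0.92 = 806.03 kcal

806.03 kcal


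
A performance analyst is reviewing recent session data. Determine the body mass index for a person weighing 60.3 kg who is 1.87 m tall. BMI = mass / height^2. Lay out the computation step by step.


BMI = mass / height^2
= 60.3 / 1.87^2
= 60.3 / 3.4969
= 17.24 kg/m^2

17.24 kg/m^2


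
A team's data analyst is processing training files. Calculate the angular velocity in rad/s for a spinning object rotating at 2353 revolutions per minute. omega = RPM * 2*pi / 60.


omega = RPM * 2*pi / 60
= 2353 * 6.28318531 / 60
= 246.406 rad/s

246.406 rad/s


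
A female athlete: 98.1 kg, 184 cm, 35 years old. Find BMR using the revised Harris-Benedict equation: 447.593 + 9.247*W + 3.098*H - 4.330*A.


Intercept = 447.593
Weight contribution = 9.247 * 98.1 = 907.1307
Height contribution = 3.098 * 184 = 570.032
Age contribution = 4.33 * 35 = 151.55
BMR = 447.593 + 907.1307 + 570.032 - 151.55
= 1773.21 kcal/day

1773.21 kcal/day


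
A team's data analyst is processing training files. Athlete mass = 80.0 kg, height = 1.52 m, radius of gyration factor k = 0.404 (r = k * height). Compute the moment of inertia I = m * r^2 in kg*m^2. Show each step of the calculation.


r = k * height = 0.404 * 1.52 = 0.61408 m
r^2 = 0.61408^2 = 0.377094
I = 80.0 * 0.377094 = 30.168 kg*m^2

30.168 kg*m^2


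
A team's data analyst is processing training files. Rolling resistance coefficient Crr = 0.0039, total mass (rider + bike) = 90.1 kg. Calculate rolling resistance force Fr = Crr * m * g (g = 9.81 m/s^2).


Fr = Crr * m * g
= 0.0039 * 90.1 * 9.81
= 3.447 N

3.447 N


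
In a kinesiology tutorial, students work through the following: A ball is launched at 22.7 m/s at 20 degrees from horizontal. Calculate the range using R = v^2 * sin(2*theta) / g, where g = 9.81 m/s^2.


sin(2 * 20) = sin(40) = 0.642788
v^2 = 22.7^2 = 515.29
R = 515.29 * 0.642788 / 9.81
= 33.764 m

33.764 m


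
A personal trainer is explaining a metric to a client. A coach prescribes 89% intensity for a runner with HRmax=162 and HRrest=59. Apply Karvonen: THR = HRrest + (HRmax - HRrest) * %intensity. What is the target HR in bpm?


Heart rate reserve = 162 - 59 = 103
Intensity fraction = 89 / 100 = 0.89
THR = 59 + 103 * 0.89 = 150.67 bpm

150.67 bpm


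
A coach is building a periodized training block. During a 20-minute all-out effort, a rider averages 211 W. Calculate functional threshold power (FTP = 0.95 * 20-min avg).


FTP = 0.95 * 211
= 200.45 W

200.45 W


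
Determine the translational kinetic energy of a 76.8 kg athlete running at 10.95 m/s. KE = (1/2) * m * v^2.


KE = 0.5 * m * v^2
= 0.5 * 76.8 * 10.95^2
= 0.5 * 76.8 * 119.9025
= 4604.26 J

4604.26 J


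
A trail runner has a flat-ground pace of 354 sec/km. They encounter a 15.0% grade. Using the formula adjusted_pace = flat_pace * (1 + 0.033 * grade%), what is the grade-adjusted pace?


Grade factor = 1 + 0.033 * 15.0 = 1.495
Adjusted = 354 * 1.495 = 529.23 sec/km

529.23 s/km


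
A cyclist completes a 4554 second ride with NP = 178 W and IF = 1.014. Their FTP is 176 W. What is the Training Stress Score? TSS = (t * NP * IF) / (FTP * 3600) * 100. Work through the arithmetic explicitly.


t * NP * IF = 4554 * 178 * 1.014 = 821960.568
FTP * 3600 = 633600
TSS = (821960.568 / 633600) * 100 = 129.73

129.73 TSS


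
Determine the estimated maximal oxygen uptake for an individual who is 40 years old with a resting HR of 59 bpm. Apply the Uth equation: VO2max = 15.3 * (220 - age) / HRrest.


HRmax = 220 - 40 = 180
VO2max = 15.3 * (180 / 59)
= 15.3 * 3.0508
= 46.68 mL/kg/min

46.68 mL/kg/min


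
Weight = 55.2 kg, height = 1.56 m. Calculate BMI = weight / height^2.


height^2 = 1.56^2 = 2.4336
BMI = 55.2 / 2.4336 = 22.68 kg/m^2

22.68 kg/m^2


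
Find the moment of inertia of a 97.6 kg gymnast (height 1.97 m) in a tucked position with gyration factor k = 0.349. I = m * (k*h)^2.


Radius of gyration = 0.349 * 1.97 = 0.68753 m
I = 97.6 * 0.68753^2
= 97.6 * 0.472698
= 46.135 kg*m^2

46.135 kg*m^2


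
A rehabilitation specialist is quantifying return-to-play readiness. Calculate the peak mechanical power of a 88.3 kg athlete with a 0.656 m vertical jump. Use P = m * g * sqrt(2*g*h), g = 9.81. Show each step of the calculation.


First, sqrt(2gh) = sqrt(2 * 9.81 * 0.656)
= sqrt(12.87072) = 3.587579 m/s
Power = 88.3 * 9.81 * 3.587579 = 3107.64 W

3107.64 W


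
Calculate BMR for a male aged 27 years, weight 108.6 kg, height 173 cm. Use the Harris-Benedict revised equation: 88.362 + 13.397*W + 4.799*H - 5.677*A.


Substituting values:
W term = 13.397 * 108.6 = 1454.9142
H term = 4.799 * 173 = 830.227
A term = 5.677 * 27 = 153.279
BMR = 2220.22 kcal/day

2220.22 kcal/day


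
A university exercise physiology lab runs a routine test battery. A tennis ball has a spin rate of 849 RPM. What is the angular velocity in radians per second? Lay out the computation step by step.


Convert RPM to rad/s: multiply by 2*pi and divide by 60
omega = 849 * 2 * pi / 60
= 88.907 rad/s

88.907 rad/s


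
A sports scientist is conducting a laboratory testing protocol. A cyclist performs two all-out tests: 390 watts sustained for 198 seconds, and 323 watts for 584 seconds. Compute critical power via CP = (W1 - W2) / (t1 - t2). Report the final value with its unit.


W1 = P1 * t1 = 390 * 198 = 77220 J
W2 = P2 * t2 = 323 * 584 = 188632 J
CP = (77220 - 188632) / (198 - 584)
= 288.63 W

288.63 W


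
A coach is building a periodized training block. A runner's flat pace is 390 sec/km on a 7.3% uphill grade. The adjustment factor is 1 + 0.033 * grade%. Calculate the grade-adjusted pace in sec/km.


Factor = 1 + 0.033 * 7.3 = 1.2409
Adjusted pace = 390 * 1.2409
= 483.95 sec/km

483.95 s/km


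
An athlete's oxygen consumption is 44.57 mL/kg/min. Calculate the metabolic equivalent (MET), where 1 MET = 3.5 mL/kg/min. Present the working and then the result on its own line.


MET = VO2 / 3.5
= 44.57 / 3.5
= 12.73 METs

12.73 METs


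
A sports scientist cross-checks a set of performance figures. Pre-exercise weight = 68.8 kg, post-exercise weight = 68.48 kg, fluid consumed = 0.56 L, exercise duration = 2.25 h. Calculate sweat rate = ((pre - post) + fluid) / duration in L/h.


Weight loss = 68.8 - 68.48 = 0.32 kg (approx L)
Total sweat = 0.32 + 0.56 = 0.88 L
Sweat rate = 0.88 / 2.25 = 0.391 L/h

0.391 L/h


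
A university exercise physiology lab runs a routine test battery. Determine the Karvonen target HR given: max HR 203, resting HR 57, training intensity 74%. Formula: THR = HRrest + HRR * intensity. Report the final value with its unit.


HRR = HRmax - HRrest = 203 - 57 = 146
THR = 57 + 146 * 0.74
= 165.04 bpm

165.04 bpm


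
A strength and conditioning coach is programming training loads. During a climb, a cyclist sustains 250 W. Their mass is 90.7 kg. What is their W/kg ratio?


Power-to-weight = 250 W / 90.7 kg
= 2.756 W/kg

2.756 W/kg


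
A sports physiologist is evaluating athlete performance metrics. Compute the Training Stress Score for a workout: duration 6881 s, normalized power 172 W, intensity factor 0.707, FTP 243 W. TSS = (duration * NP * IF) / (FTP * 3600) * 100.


Product = 6881 * 172 * 0.707 = 836757.124
Base = 243 * 3600 = 874800
TSS = 836757.124 / 874800 * 100 = 95.65

95.65 TSS


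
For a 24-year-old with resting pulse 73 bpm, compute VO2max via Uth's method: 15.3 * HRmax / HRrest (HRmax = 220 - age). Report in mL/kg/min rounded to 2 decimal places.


Step 1: HRmax = 220 - 24 = 196 bpm
Step 2: Ratio = 196 / 73 = 2.6849
Step 3: VO2max = 15.3 * 2.6849 = 41.08 mL/kg/min

41.08 mL/kg/min


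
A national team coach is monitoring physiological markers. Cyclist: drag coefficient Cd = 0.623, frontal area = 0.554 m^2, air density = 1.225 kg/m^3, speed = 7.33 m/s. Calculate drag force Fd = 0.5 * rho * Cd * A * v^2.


v^2 = 7.33^2 = 53.7289
Fd = 0.5 * 1.225 * 0.623 * 0.554 * 53.7289
= 11.358 N

11.358 N


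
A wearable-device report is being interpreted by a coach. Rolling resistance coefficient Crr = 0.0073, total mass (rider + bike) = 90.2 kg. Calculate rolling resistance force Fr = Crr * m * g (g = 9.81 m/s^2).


Fr = Crr * m * g
= 0.0073 * 90.2 * 9.81
= 6.459 N

6.459 N


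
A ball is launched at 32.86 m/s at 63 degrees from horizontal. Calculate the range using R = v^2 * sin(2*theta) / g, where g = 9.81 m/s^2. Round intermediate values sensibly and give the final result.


sin(2 * 63) = sin(126) = 0.809017
v^2 = 32.86^2 = 1079.7796
R = 1079.7796 * 0.809017 / 9.81
= 89.048 m

89.048 m


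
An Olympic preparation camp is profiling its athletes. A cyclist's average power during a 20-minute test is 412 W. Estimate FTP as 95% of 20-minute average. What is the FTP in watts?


FTP = 20-min power * 0.95
= 412 * 0.95
= 391.4 W

391.4 W


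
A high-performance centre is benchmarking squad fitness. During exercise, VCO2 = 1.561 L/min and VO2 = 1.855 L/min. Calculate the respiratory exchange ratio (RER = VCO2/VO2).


RER = VCO2 / VO2
= 1.561 / 1.855
= 0.8415

0.8415


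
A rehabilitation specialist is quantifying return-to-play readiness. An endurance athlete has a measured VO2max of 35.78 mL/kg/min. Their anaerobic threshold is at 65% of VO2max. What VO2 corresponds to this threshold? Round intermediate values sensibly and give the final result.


Anaerobic threshold VO2 = VO2max * 65%
= 35.78 * 0.65
= 23.26 mL/kg/min

23.26 mL/kg/min


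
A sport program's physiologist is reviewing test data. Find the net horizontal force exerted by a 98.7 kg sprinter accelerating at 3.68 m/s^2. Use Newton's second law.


Newton's second law: F = m * a
F = 98.7 * 3.68 = 363.22 N

363.22 N


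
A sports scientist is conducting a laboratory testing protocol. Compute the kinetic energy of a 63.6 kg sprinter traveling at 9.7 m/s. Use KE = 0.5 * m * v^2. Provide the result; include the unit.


Velocity squared = 94.09
KE = 0.5 * 63.6 * 94.09 = 2992.06 J

2992.06 J


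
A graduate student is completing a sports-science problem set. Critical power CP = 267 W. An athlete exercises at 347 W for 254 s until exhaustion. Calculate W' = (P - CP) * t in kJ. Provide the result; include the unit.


P - CP = 347 - 267 = 80 W
W' = 80 * 254 = 20320 J
= 20320 / 1000 = 20.32 kJ

20.32 kJ


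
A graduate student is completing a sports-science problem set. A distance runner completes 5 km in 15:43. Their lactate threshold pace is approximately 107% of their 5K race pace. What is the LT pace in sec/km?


Convert to seconds: 15 min 43 s = 943 s
Pace per km = 943 / 5 = 188.6 s/km
LT pace = 188.6 * 1.07 = 201.8 s/km

201.8 s/km


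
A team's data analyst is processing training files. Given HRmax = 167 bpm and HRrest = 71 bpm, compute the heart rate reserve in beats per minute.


Heart rate reserve = maximum HR minus resting HR
HRR = 167 - 71 = 96 bpm

96 bpm


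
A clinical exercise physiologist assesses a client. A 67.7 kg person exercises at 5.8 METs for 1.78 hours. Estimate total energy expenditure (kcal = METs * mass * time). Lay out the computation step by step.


Energy = METs * mass(kg) * time(h)
= 5.8 * 67.7 * 1.78
= 698.93 kcal

698.93 kcal


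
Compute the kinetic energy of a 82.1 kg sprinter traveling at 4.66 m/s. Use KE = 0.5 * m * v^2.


Velocity squared = 21.7156
KE = 0.5 * 82.1 * 21.7156 = 891.43 J

891.43 J


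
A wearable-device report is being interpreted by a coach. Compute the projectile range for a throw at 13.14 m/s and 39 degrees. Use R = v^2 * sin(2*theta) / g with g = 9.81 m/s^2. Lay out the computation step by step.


Two times the angle = 78 degrees
sin(78) = 0.978148
R = 172.6596 * 0.978148 / 9.81 = 17.216 m

17.216 m


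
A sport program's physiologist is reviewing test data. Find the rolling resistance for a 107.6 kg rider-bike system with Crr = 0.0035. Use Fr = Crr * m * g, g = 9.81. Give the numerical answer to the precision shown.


m * g = 107.6 * 9.81 = 1055.556 N
Fr = 0.0035 * 1055.556 = 3.694 N

3.694 N


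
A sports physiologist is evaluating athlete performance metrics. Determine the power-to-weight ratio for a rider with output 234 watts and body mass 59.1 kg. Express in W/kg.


P/W = 234 / 59.1 = 3.959 W/kg

3.959 W/kg


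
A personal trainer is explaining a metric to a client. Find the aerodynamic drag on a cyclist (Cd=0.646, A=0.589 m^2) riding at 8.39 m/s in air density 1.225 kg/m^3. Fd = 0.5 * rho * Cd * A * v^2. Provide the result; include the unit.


Fd = 0.5 * 1.225 * 0.646 * 0.589 * 8.39^2
= 0.5 * 1.225 * 0.646 * 0.589 * 70.3921
= 16.405 N

16.405 N


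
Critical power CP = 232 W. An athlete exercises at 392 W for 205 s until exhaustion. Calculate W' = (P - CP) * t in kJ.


P - CP = 392 - 232 = 160 W
W' = 160 * 205 = 32800 J
= 32800 / 1000 = 32.8 kJ

32.8 kJ


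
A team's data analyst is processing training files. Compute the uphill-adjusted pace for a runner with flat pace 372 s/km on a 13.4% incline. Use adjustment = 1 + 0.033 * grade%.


Adjustment factor = 1 + 0.033 * 13.4 = 1.4422
Grade-adjusted pace = 372 * 1.4422 = 536.5 s/km

536.5 s/km


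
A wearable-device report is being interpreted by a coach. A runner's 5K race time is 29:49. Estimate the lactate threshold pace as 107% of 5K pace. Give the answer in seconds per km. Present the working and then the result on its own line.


Total race time = 29*60 + 49 = 1789 seconds
5K pace = 1789 / 5 = 357.8 sec/km
LT pace = 357.8 * 1.07 = 382.85 sec/km

382.85 s/km


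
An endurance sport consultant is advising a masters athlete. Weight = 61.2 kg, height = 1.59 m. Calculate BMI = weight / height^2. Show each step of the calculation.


height^2 = 1.59^2 = 2.5281
BMI = 61.2 / 2.5281 = 24.21 kg/m^2

24.21 kg/m^2


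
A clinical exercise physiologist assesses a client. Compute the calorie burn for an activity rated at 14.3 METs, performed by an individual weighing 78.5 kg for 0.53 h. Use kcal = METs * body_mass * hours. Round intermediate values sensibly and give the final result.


Product of METs and mass = 14.3 * 78.5 = 1122.55
Total kcal = 1122.55 * 0.53 = 594.95 kcal

594.95 kcal


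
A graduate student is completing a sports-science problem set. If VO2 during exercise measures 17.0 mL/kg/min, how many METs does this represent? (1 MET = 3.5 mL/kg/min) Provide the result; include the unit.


METs = VO2 / 3.5 = 17.0 / 3.5 = 4.86

4.86 METs


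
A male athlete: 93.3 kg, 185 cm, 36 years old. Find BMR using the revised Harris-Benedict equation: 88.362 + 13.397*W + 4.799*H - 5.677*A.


Intercept = 88.362
Weight contribution = 13.397 * 93.3 = 1249.9401
Height contribution = 4.799 * 185 = 887.815
Age contribution = 5.677 * 36 = 204.372
BMR = 88.362 + 1249.9401 + 887.815 - 204.372
= 2021.75 kcal/day

2021.75 kcal/day


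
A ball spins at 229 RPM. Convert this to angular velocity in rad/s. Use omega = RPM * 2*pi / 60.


omega = 229 * 2 * pi / 60
= 229 * 6.28318531 / 60
= 1438.849 / 60
= 23.981 rad/s

23.981 rad/s


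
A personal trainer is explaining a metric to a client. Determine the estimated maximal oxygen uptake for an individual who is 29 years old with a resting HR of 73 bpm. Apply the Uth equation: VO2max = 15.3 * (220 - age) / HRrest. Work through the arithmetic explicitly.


HRmax = 220 - 29 = 191
VO2max = 15.3 * (191 / 73)
= 15.3 * 2.6164
= 40.03 mL/kg/min

40.03 mL/kg/min


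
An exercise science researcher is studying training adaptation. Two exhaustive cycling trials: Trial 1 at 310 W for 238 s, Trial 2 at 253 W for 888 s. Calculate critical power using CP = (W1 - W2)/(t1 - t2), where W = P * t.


W1 = 310 * 238 = 73780 J
W2 = 253 * 888 = 224664 J
CP = (73780 - 224664) / (238 - 888)
= -150884 / -650
= 232.13 W

232.13 W


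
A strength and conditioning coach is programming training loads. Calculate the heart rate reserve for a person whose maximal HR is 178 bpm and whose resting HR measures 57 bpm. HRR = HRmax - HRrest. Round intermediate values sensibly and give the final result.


HRmax = 178 bpm
HRrest = 57 bpm
HRR = 178 - 57 = 121 bpm

121 bpm


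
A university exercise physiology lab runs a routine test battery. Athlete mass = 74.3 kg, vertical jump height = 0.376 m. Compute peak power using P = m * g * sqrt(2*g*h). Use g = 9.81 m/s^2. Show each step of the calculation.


sqrt(2 * 9.81 * 0.376) = sqrt(7.37712) = 2.716085 m/s
P = 74.3 * 9.81 * 2.716085
= 1979.71 W

1979.71 W


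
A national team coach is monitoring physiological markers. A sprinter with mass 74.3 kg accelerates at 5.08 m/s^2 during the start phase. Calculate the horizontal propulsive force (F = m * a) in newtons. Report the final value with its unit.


F = m * a
= 74.3 * 5.08
= 377.44 N

377.44 N


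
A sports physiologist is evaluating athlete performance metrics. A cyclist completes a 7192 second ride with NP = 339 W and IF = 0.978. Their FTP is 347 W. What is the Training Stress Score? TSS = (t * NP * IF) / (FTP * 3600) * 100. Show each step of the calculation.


t * NP * IF = 7192 * 339 * 0.978 = 2384450.064
FTP * 3600 = 1249200
TSS = (2384450.064 / 1249200) * 100 = 190.88

190.88 TSS


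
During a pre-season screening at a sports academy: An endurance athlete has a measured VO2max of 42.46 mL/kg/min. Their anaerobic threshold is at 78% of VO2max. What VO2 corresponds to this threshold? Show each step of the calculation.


Anaerobic threshold VO2 = VO2max * 78%
= 42.46 * 0.78
= 33.12 mL/kg/min

33.12 mL/kg/min


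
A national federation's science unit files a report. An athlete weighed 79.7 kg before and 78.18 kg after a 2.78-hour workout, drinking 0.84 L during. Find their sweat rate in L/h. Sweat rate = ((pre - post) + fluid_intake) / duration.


Body mass change = 1.52 kg
Total sweat loss = 1.52 + 0.84 = 2.36 L
Rate = 2.36 / 2.78 = 0.849 L/h

0.849 L/h


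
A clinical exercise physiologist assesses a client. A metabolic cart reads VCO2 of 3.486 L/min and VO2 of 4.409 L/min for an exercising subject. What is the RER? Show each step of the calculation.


RER = VCO2 / VO2 = 3.486 / 4.409 = 0.7907

0.7907


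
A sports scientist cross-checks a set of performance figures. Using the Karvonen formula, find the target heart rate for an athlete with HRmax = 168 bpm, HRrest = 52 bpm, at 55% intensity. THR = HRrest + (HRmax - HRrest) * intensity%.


HRR = 168 - 52 = 116
THR = 52 + 116 * 0.55
= 52 + 63.8
= 115.8 bpm

115.8 bpm


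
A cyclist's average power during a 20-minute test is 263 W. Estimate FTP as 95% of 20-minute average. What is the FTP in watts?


FTP = 20-min power * 0.95
= 263 * 0.95
= 249.85 W

249.85 W


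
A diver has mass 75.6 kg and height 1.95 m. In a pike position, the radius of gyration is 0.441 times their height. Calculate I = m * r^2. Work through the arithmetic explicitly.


r = 0.441 * 1.95 = 0.85995 m
I = m * r^2 = 75.6 * 0.739514 = 55.907 kg*m^2

55.907 kg*m^2


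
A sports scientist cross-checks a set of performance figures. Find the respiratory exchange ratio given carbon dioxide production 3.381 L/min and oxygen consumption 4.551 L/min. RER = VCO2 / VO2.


VCO2 = 3.381 L/min
VO2 = 4.551 L/min
RER = 3.381 / 4.551 = 0.7429

0.7429


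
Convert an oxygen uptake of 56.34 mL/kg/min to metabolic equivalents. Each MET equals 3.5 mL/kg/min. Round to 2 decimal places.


One MET = 3.5 mL/kg/min
Number of METs = 56.34 / 3.5
= 16.1 METs

16.1 METs


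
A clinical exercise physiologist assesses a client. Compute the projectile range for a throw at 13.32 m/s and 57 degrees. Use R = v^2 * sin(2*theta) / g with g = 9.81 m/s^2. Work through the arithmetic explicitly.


Two times the angle = 114 degrees
sin(114) = 0.913545
R = 177.4224 * 0.913545 / 9.81 = 16.522 m

16.522 m


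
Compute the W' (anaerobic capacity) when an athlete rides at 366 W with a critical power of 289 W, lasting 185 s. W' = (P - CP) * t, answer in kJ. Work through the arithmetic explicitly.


Above-CP power = 77 W
Duration = 185 s
W' = 77 * 185 = 14245 J
Convert: 14245 / 1000 = 14.245 kJ

14.245 kJ


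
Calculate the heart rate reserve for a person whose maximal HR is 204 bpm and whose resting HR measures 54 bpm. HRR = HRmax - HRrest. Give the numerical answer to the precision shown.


HRmax = 204 bpm
HRrest = 54 bpm
HRR = 204 - 54 = 150 bpm

150 bpm


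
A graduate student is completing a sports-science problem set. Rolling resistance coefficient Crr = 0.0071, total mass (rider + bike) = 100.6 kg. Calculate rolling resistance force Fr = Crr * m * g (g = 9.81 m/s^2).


Fr = Crr * m * g
= 0.0071 * 100.6 * 9.81
= 7.007 N

7.007 N


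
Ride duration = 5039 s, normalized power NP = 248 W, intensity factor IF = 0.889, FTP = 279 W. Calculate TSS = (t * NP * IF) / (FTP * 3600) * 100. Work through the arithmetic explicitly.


Numerator = 5039 * 248 * 0.889 = 1110958.408
Denominator = 279 * 3600 = 1004400
TSS = 1110958.408 / 1004400 * 100
= 110.61

110.61 TSS


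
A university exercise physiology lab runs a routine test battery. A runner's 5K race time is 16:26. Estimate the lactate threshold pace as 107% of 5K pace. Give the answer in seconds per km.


Total race time = 16*60 + 26 = 986 seconds
5K pace = 986 / 5 = 197.2 sec/km
LT pace = 197.2 * 1.07 = 211.0 sec/km

211.0 s/km


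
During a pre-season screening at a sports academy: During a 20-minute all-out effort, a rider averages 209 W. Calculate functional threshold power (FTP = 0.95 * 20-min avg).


FTP = 0.95 * 209
= 198.55 W

198.55 W


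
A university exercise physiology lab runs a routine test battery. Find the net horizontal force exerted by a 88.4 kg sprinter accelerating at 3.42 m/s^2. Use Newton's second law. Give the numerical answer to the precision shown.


Newton's second law: F = m * a
F = 88.4 * 3.42 = 302.33 N

302.33 N


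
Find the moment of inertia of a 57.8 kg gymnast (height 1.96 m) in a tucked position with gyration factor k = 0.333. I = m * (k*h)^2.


Radius of gyration = 0.333 * 1.96 = 0.65268 m
I = 57.8 * 0.65268^2
= 57.8 * 0.425991
= 24.622 kg*m^2

24.622 kg*m^2


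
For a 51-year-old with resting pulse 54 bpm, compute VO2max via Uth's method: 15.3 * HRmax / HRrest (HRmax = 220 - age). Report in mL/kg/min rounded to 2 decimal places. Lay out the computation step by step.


Step 1: HRmax = 220 - 51 = 169 bpm
Step 2: Ratio = 169 / 54 = 3.1296
Step 3: VO2max = 15.3 * 3.1296 = 47.88 mL/kg/min

47.88 mL/kg/min


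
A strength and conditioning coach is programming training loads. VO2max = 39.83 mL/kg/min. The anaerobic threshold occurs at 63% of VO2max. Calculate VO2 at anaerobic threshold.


AT fraction = 63 / 100 = 0.63
AT VO2 = 39.83 * 0.63
= 25.09 mL/kg/min

25.09 mL/kg/min


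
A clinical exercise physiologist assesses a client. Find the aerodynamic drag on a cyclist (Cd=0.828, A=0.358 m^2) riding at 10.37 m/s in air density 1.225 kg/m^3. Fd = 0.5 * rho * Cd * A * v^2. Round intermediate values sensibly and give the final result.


Fd = 0.5 * 1.225 * 0.828 * 0.358 * 10.37^2
= 0.5 * 1.225 * 0.828 * 0.358 * 107.5369
= 19.524 N

19.524 N


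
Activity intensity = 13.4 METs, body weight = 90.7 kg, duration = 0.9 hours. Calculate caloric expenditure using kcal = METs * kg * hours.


kcal = 13.4 * 90.7 * 0.9
= 1215.38 * 0.9
= 1093.84 kcal

1093.84 kcal


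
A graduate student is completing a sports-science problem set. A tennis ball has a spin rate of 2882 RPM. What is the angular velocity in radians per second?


Convert RPM to rad/s: multiply by 2*pi and divide by 60
omega = 2882 * 2 * pi / 60
= 301.802 rad/s

301.802 rad/s


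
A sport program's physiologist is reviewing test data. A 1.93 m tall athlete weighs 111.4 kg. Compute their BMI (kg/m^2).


height^2 = 3.7249 m^2
BMI = 111.4 / 3.7249 = 29.91 kg/m^2

29.91 kg/m^2


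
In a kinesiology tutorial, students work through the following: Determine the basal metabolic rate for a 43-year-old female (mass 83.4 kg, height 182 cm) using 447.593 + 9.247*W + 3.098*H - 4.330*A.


BMR = 447.593 + 9.247*83.4 + 3.098*182 - 4.330*43
= 1596.44 kcal/day

1596.44 kcal/day


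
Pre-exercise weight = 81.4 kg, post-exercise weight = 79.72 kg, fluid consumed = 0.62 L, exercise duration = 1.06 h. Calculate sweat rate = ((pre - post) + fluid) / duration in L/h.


Weight loss = 81.4 - 79.72 = 1.68 kg (approx L)
Total sweat = 1.68 + 0.62 = 2.3 L
Sweat rate = 2.3 / 1.06 = 2.17 L/h

2.17 L/h


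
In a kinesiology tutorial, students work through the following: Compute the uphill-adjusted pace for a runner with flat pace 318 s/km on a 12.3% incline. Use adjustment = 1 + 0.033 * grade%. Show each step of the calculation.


Adjustment factor = 1 + 0.033 * 12.3 = 1.4059
Grade-adjusted pace = 318 * 1.4059 = 447.08 s/km

447.08 s/km


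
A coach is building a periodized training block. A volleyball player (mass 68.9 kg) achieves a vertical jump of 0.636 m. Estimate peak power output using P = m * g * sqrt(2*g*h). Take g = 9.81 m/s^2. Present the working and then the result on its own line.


2 * g * h = 2 * 9.81 * 0.636 = 12.47832
sqrt(12.47832) = 3.532467 m/s
P = 68.9 * 9.81 * 3.532467 = 2387.63 W

2387.63 W


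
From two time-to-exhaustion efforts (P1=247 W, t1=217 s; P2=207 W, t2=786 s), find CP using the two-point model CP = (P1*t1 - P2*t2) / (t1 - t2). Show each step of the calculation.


Work in trial 1 = 53599 J
Work in trial 2 = 162702 J
Delta work = -109103 J
Delta time = -569 s
CP = -109103 / -569 = 191.75 W

191.75 W


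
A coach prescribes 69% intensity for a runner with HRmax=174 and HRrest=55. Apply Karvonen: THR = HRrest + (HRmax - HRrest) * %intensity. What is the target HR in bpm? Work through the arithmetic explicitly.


Heart rate reserve = 174 - 55 = 119
Intensity fraction = 69 / 100 = 0.69
THR = 55 + 119 * 0.69 = 137.11 bpm

137.11 bpm


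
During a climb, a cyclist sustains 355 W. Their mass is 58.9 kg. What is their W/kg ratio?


Power-to-weight = 355 W / 58.9 kg
= 6.027 W/kg

6.027 W/kg


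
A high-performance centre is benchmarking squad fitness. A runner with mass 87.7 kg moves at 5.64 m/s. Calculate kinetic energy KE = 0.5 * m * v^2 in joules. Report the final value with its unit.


v^2 = 5.64^2 = 31.8096
KE = 0.5 * 87.7 * 31.8096
= 1394.85 J

1394.85 J


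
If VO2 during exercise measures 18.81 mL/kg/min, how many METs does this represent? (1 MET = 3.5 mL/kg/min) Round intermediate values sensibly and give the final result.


METs = VO2 / 3.5 = 18.81 / 3.5 = 5.37

5.37 METs


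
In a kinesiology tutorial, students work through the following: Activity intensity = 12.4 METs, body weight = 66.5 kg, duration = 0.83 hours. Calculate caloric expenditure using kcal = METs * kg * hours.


kcal = 12.4 * 66.5 * 0.83
= 824.6 * 0.83
= 684.42 kcal

684.42 kcal


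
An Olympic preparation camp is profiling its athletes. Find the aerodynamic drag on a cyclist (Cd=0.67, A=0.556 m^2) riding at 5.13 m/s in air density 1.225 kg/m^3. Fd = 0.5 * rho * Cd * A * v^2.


Fd = 0.5 * 1.225 * 0.67 * 0.556 * 5.13^2
= 0.5 * 1.225 * 0.67 * 0.556 * 26.3169
= 6.005 N

6.005 N


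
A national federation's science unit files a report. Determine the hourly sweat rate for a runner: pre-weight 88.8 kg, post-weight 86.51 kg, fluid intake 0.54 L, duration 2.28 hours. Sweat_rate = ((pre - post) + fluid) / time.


Mass lost = 88.8 - 86.51 = 2.29 kg
Add fluid consumed: 2.29 + 0.54 = 2.83 L total sweat
Sweat rate = 2.83 / 2.28 = 1.241 L/h

1.241 L/h


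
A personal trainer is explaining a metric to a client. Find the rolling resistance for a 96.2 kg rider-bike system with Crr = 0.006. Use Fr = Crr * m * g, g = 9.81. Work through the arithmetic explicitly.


m * g = 96.2 * 9.81 = 943.722 N
Fr = 0.006 * 943.722 = 5.662 N

5.662 N


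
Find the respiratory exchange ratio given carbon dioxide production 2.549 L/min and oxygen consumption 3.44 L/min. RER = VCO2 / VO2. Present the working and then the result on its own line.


VCO2 = 2.549 L/min
VO2 = 3.44 L/min
RER = 2.549 / 3.44 = 0.741

0.741


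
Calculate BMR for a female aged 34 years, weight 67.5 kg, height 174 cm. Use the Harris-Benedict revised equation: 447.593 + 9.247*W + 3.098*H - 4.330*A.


Substituting values:
W term = 9.247 * 67.5 = 624.1725
H term = 3.098 * 174 = 539.052
A term = 4.330 * 34 = 147.22
BMR = 1463.6 kcal/day

1463.6 kcal/day


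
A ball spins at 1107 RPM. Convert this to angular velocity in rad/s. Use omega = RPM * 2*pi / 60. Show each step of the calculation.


omega = 1107 * 2 * pi / 60
= 1107 * 6.28318531 / 60
= 6955.486 / 60
= 115.925 rad/s

115.925 rad/s


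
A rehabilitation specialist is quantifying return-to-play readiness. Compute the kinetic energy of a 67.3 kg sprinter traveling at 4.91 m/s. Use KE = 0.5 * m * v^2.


Velocity squared = 24.1081
KE = 0.5 * 67.3 * 24.1081 = 811.24 J

811.24 J


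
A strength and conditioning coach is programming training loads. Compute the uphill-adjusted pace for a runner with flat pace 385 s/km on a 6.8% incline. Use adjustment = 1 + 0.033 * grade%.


Adjustment factor = 1 + 0.033 * 6.8 = 1.2244
Grade-adjusted pace = 385 * 1.2244 = 471.39 s/km

471.39 s/km


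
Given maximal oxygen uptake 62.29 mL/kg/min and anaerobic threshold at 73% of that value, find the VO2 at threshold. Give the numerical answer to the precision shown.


Percentage as decimal = 0.73
VO2 at AT = 62.29 * 0.73 = 45.47 mL/kg/min

45.47 mL/kg/min


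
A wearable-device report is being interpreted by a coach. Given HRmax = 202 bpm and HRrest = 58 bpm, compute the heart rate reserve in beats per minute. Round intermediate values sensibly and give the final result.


Heart rate reserve = maximum HR minus resting HR
HRR = 202 - 58 = 144 bpm

144 bpm


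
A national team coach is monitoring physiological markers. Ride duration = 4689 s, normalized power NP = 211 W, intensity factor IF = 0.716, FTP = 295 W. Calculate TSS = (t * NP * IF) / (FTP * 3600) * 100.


Numerator = 4689 * 211 * 0.716 = 708395.364
Denominator = 295 * 3600 = 1062000
TSS = 708395.364 / 1062000 * 100
= 66.7

66.7 TSS


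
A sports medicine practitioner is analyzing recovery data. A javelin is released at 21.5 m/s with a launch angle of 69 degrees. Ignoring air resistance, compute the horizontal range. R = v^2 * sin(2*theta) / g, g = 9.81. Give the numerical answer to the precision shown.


Launch speed squared = 462.25
sin(2 * 69 deg) = 0.669131
Range = 462.25 * 0.669131 / 9.81
= 31.53 m

31.53 m


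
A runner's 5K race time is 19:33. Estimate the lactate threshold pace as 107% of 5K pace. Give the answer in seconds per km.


Total race time = 19*60 + 33 = 1173 seconds
5K pace = 1173 / 5 = 234.6 sec/km
LT pace = 234.6 * 1.07 = 251.02 sec/km

251.02 s/km


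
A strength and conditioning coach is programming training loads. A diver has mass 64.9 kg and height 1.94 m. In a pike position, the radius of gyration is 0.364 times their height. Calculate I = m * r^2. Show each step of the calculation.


r = 0.364 * 1.94 = 0.70616 m
I = m * r^2 = 64.9 * 0.498662 = 32.363 kg*m^2

32.363 kg*m^2


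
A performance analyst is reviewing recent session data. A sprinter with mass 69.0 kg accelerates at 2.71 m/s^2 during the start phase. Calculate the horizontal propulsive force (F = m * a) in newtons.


F = m * a
= 69.0 * 2.71
= 186.99 N

186.99 N


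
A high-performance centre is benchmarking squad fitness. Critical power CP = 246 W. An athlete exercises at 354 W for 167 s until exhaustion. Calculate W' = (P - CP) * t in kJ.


P - CP = 354 - 246 = 108 W
W' = 108 * 167 = 18036 J
= 18036 / 1000 = 18.036 kJ

18.036 kJ


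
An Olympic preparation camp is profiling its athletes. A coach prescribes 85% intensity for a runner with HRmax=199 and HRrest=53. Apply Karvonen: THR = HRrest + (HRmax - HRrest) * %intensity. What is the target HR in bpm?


Heart rate reserve = 199 - 53 = 146
Intensity fraction = 85 / 100 = 0.85
THR = 53 + 146 * 0.85 = 177.1 bpm

177.1 bpm


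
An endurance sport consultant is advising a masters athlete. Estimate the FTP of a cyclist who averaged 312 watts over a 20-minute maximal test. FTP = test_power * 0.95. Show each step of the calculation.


FTP = 312 * 0.95 = 296.4 W

296.4 W


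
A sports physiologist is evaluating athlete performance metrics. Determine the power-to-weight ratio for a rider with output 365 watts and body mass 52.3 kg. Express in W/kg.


P/W = 365 / 52.3 = 6.979 W/kg

6.979 W/kg


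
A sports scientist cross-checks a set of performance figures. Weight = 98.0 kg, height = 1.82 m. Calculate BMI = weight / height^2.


height^2 = 1.82^2 = 3.3124
BMI = 98.0 / 3.3124 = 29.59 kg/m^2

29.59 kg/m^2


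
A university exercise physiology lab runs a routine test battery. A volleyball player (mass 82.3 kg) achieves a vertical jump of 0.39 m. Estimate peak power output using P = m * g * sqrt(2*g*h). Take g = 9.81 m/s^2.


2 * g * h = 2 * 9.81 * 0.39 = 7.6518
sqrt(7.6518) = 2.766189 m/s
P = 82.3 * 9.81 * 2.766189 = 2233.32 W

2233.32 W


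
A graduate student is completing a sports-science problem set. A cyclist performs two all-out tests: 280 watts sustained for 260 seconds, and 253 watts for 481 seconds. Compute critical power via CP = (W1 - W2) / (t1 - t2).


W1 = P1 * t1 = 280 * 260 = 72800 J
W2 = P2 * t2 = 253 * 481 = 121693 J
CP = (72800 - 121693) / (260 - 481)
= 221.24 W

221.24 W


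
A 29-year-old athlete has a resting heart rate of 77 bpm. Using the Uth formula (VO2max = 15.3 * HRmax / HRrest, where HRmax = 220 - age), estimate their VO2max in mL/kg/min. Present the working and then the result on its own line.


HRmax = 220 - 29 = 191 bpm
Ratio = HRmax / HRrest = 191 / 77 = 2.4805
VO2max = 15.3 * 2.4805 = 37.95 mL/kg/min

37.95 mL/kg/min


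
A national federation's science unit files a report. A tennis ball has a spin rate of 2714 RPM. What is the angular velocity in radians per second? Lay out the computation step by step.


Convert RPM to rad/s: multiply by 2*pi and divide by 60
omega = 2714 * 2 * pi / 60
= 284.209 rad/s

284.209 rad/s


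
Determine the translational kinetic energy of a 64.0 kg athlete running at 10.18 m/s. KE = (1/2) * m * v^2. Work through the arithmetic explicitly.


KE = 0.5 * m * v^2
= 0.5 * 64.0 * 10.18^2
= 0.5 * 64.0 * 103.6324
= 3316.24 J

3316.24 J


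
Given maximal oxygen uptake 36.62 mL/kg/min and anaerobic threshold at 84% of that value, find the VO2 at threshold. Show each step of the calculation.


Percentage as decimal = 0.84
VO2 at AT = 36.62 * 0.84 = 30.76 mL/kg/min

30.76 mL/kg/min
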